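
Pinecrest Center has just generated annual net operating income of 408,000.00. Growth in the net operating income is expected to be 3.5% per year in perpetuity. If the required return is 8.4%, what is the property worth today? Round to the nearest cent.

8617959.18

D₁ = D₀ × (1 + g) = 408,000.00 × 1.035 = 422,280.0000
Growing perpetuity: P = D₁ / (r − g) = 422,280.0000 / (0.084 − 0.035) = 8,617,959.18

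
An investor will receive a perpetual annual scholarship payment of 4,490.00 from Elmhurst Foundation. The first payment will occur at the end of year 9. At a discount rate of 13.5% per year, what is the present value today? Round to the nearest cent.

Value at end of year 8: C / r = 4,490.00 / 0.135 = 33,259.2593
Discount to today: PV = 33,259.2593 / (1 + 0.135)^8 = 33,259.2593 / 2.754019 = 12,076.63

12076.63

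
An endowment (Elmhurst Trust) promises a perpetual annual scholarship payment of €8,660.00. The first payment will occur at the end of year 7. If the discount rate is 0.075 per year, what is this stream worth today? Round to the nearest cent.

Value at end of year 6: C / r = €8,660.00 / 0.075 = €115,466.6667
Discount to today: PV = €115,466.6667 / (1 + 0.075)^6 = €115,466.6667 / 1.543302 = €74,817.96

€74817.96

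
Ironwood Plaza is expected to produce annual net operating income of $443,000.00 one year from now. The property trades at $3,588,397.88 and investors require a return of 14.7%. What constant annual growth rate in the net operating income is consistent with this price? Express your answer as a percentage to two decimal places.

2.35%

P = D₁/(r−g) ⇒ g = r − D₁/P = 0.147 − $443,000.00/$3,588,397.88 = 0.023547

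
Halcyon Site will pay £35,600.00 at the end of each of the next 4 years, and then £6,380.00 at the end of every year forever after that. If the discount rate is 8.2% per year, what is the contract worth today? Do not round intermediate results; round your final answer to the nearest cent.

£174155.94

PV of 4-year annuity: £35,600.00 × [1 − (1+0.082)^−4] / 0.082 = 117388.69861
Perpetuity value at year 4: £6,380.00 / 0.082 = 77804.87805
PV of perpetuity: 77804.87805 / (1+0.082)^4 = 56767.24049
Total PV = 117388.69861 + 56767.24049 = 174155.93910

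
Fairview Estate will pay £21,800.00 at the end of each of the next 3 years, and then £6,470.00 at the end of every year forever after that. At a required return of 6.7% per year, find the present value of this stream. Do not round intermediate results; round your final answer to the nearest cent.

£137019.46

PV of 3-year annuity: £21,800.00 × [1 − (1+0.067)^−3] / 0.067 = 57525.11906
Perpetuity value at year 3: £6,470.00 / 0.067 = 96567.16418
PV of perpetuity: 96567.16418 / (1+0.067)^3 = 79494.34215
Total PV = 57525.11906 + 79494.34215 = 137019.46121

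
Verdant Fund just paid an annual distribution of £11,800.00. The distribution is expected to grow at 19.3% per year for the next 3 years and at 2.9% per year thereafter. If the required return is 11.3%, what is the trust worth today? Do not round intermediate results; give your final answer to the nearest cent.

D_1 = 14077.40000
D_2 = 16794.33820
D_3 = 20035.64547
Terminal value at year 3: TV = D_3×(1+g_2)/(r−g_2) = 20616.67919/0.084 = 245436.65704
P_0 = D_1/(1+r)^1 + D_2/(1+r)^2 + D_3/(1+r)^3 + TV/(1+r)^3
    = 12648.15813 + 13557.28001 + 14531.74758 + 178013.90780 = 218751.09351

£218751.09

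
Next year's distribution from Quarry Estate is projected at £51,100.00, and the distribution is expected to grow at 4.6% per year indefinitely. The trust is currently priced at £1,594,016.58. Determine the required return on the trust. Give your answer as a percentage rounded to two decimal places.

P = D₁/(r − g) ⇒ r = D₁/P + g = £51,100.0000/£1,594,016.58 + 0.046 = 0.032057 + 0.046 = 0.078057

7.81%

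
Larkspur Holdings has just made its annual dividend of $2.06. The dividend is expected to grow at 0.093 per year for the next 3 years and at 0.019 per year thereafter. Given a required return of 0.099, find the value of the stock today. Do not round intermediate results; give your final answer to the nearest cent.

$31.92

D_1 = 2.25158
D_2 = 2.46098
D_3 = 2.68985
Terminal value at year 3: TV = D_3×(1+g_2)/(r−g_2) = 2.74095/0.08 = 34.26194
P_0 = D_1/(1+r)^1 + D_2/(1+r)^2 + D_3/(1+r)^3 + TV/(1+r)^3
    = 2.04875 + 2.03757 + 2.02644 + 25.81183 = 31.92460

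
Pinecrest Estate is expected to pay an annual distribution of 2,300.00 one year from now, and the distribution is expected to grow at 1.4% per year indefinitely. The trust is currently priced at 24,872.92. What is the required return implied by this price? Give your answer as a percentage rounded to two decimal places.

10.65%

P = D₁/(r − g) ⇒ r = D₁/P + g = 2,300.0000/24,872.92 + 0.014 = 0.092470 + 0.014 = 0.106470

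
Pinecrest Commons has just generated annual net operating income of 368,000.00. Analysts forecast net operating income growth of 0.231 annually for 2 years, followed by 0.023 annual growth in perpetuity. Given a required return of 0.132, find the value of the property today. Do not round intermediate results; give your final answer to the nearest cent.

4919690.08

D_1 = 453008.00000
D_2 = 557652.84800
Terminal value at year 2: TV = D_2×(1+g_2)/(r−g_2) = 570478.86350/0.109 = 5233751.04132
P_0 = D_1/(1+r)^1 + D_2/(1+r)^2 + TV/(1+r)^2
    = 400183.74558 + 435182.14736 + 4084324.19037 = 4919690.08331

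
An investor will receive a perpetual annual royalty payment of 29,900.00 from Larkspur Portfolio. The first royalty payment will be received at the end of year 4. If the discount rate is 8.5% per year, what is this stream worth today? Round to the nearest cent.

Value at end of year 3: C / r = 29,900.00 / 0.085 = 351,764.7059
Discount to today: PV = 351,764.7059 / (1 + 0.085)^3 = 351,764.7059 / 1.277289 = 275,399.44

275399.44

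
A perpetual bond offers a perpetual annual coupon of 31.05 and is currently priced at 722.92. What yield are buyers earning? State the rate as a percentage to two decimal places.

4.30%

P = C/r ⇒ r = C/P = 31.05/722.92 = 0.042951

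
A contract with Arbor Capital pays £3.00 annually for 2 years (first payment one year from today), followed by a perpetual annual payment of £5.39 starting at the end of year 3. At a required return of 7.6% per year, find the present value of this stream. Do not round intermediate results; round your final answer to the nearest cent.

£66.64

PV of 2-year annuity: £3.00 × [1 − (1+0.076)^−2] / 0.076 = 5.37928
Perpetuity value at year 2: £5.39 / 0.076 = 70.92105
PV of perpetuity: 70.92105 / (1+0.076)^2 = 61.25628
Total PV = 5.37928 + 61.25628 = 66.63556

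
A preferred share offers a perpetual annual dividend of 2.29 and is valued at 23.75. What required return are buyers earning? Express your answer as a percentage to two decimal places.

9.64%

P = C/r ⇒ r = C/P = 2.29/23.75 = 0.096421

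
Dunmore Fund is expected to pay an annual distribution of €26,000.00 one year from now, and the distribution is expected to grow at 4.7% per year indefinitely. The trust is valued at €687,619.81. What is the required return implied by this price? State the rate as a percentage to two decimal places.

8.48%

P = D₁/(r − g) ⇒ r = D₁/P + g = €26,000.0000/€687,619.81 + 0.047 = 0.037812 + 0.047 = 0.084812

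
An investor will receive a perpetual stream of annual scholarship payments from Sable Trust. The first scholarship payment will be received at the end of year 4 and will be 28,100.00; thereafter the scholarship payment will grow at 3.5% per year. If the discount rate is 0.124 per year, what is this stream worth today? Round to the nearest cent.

222339.89

Value at end of year 3: C₁ / (r − g) = 28,100.00 / (0.124 − 0.035) = 315,730.3371
Discount to today: PV = 315,730.3371 / (1 + 0.124)^3 = 315,730.3371 / 1.420035 = 222,339.89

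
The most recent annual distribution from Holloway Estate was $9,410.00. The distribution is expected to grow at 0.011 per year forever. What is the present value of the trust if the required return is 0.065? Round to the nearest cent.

$176176.11

D₁ = D₀ × (1 + g) = $9,410.00 × 1.011 = $9,513.5100
Growing perpetuity: P = D₁ / (r − g) = $9,513.5100 / (0.065 − 0.011) = $176,176.11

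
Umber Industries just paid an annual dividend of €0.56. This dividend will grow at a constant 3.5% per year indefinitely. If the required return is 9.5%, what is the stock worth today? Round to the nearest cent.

D₁ = D₀ × (1 + g) = €0.56 × 1.035 = €0.5796
Growing perpetuity: P = D₁ / (r − g) = €0.5796 / (0.095 − 0.035) = €9.66

€9.66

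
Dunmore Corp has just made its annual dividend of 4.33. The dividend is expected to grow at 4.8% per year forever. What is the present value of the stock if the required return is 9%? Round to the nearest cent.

108.04

D₁ = D₀ × (1 + g) = 4.33 × 1.048 = 4.5378
Growing perpetuity: P = D₁ / (r − g) = 4.5378 / (0.09 − 0.048) = 108.04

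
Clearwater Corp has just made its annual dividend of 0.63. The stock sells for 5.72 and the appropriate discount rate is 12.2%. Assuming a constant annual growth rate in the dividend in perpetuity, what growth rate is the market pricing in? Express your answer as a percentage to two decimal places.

1.07%

P = D₀(1+g)/(r−g) ⇒ P(r−g) = D₀(1+g) ⇒ g(P+D₀) = P·r − D₀
g = (P·r − D₀)/(P + D₀) = (5.72×0.122 − 0.63) / (5.72 + 0.63) = 0.010683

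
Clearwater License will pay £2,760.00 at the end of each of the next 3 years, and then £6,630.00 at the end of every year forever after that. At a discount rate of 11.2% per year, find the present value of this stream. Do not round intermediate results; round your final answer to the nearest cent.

£49772.05

PV of 3-year annuity: £2,760.00 × [1 − (1+0.112)^−3] / 0.112 = 6721.26054
Perpetuity value at year 3: £6,630.00 / 0.112 = 59196.42857
PV of perpetuity: 59196.42857 / (1+0.112)^3 = 43050.79185
Total PV = 6721.26054 + 43050.79185 = 49772.05238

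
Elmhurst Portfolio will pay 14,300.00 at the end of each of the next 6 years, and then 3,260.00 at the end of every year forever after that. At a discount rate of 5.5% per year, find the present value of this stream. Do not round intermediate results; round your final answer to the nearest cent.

PV of 6-year annuity: 14,300.00 × [1 − (1+0.055)^−6] / 0.055 = 71436.08341
Perpetuity value at year 6: 3,260.00 / 0.055 = 59272.72727
PV of perpetuity: 59272.72727 / (1+0.055)^6 = 42987.29847
Total PV = 71436.08341 + 42987.29847 = 114423.38188

114423.38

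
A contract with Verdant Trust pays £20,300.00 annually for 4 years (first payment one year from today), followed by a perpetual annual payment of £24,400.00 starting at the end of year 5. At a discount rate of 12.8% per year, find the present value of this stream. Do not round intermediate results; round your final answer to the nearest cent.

PV of 4-year annuity: £20,300.00 × [1 − (1+0.128)^−4] / 0.128 = 60633.54852
Perpetuity value at year 4: £24,400.00 / 0.128 = 190625.00000
PV of perpetuity: 190625.00000 / (1+0.128)^4 = 117745.26680
Total PV = 60633.54852 + 117745.26680 = 178378.81532

£178378.82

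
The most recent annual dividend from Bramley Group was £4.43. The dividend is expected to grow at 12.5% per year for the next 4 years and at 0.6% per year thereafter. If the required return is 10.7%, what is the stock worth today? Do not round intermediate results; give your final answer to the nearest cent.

D_1 = 4.98375
D_2 = 5.60672
D_3 = 6.30756
D_4 = 7.09600
Terminal value at year 4: TV = D_4×(1+g_2)/(r−g_2) = 7.13858/0.101 = 70.67900
P_0 = D_1/(1+r)^1 + D_2/(1+r)^2 + D_3/(1+r)^3 + D_4/(1+r)^4 + TV/(1+r)^4
    = 4.50203 + 4.57524 + 4.64963 + 4.72523 + 47.06520 = 65.51734

£65.52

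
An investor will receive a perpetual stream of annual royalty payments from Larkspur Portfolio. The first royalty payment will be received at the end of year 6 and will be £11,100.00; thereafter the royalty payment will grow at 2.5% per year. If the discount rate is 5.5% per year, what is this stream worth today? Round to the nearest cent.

Value at end of year 5: C₁ / (r − g) = £11,100.00 / (0.055 − 0.025) = £370,000.0000
Discount to today: PV = £370,000.0000 / (1 + 0.055)^5 = £370,000.0000 / 1.306960 = £283,099.71

£283099.71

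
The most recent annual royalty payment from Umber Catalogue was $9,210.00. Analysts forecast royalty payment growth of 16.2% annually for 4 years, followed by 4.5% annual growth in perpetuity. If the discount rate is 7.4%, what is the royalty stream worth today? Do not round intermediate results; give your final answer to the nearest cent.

$499793.64

D_1 = 10702.02000
D_2 = 12435.74724
D_3 = 14450.33829
D_4 = 16791.29310
Terminal value at year 4: TV = D_4×(1+g_2)/(r−g_2) = 17546.90129/0.029 = 605065.56157
P_0 = D_1/(1+r)^1 + D_2/(1+r)^2 + D_3/(1+r)^3 + D_4/(1+r)^4 + TV/(1+r)^4
    = 9964.63687 + 10781.10619 + 11664.47429 + 12620.22265 + 454763.19551 = 499793.63552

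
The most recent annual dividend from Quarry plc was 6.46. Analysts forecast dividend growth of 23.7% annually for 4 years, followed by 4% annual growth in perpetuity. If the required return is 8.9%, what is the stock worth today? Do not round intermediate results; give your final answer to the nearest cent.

264.16

D_1 = 7.99102
D_2 = 9.88489
D_3 = 12.22761
D_4 = 15.12555
Terminal value at year 4: TV = D_4×(1+g_2)/(r−g_2) = 15.73058/0.049 = 321.03219
P_0 = D_1/(1+r)^1 + D_2/(1+r)^2 + D_3/(1+r)^3 + D_4/(1+r)^4 + TV/(1+r)^4
    = 7.33794 + 8.33520 + 9.46799 + 10.75474 + 228.26381 = 264.15968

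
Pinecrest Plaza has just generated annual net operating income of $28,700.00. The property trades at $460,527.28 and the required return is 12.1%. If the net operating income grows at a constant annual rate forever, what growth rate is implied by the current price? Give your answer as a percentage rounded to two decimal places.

5.52%

P = D₀(1+g)/(r−g) ⇒ P(r−g) = D₀(1+g) ⇒ g(P+D₀) = P·r − D₀
g = (P·r − D₀)/(P + D₀) = ($460,527.28×0.121 − $28,700.00) / ($460,527.28 + $28,700.00) = 0.055238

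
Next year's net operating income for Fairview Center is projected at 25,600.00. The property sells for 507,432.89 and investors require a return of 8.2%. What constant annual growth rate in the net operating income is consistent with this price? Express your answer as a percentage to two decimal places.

3.15%

P = D₁/(r−g) ⇒ g = r − D₁/P = 0.082 − 25,600.00/507,432.89 = 0.031550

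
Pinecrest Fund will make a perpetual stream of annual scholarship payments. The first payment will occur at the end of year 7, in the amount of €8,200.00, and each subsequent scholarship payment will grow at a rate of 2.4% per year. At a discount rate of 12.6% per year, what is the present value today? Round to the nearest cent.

Value at end of year 6: C₁ / (r − g) = €8,200.00 / (0.126 − 0.024) = €80,392.1569
Discount to today: PV = €80,392.1569 / (1 + 0.126)^6 = €80,392.1569 / 2.038123 = €39,444.22

€39444.22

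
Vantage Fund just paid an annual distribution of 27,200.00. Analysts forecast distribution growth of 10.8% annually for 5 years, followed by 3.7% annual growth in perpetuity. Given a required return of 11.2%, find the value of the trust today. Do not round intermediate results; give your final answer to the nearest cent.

D_1 = 30137.60000
D_2 = 33392.46080
D_3 = 36998.84657
D_4 = 40994.72200
D_5 = 45422.15197
Terminal value at year 5: TV = D_5×(1+g_2)/(r−g_2) = 47102.77159/0.075 = 628036.95459
P_0 = D_1/(1+r)^1 + D_2/(1+r)^2 + D_3/(1+r)^3 + D_4/(1+r)^4 + D_5/(1+r)^5 + TV/(1+r)^5
    = 27102.15827 + 27004.66850 + 26907.52940 + 26810.73973 + 26714.29822 + 369369.69667 = 503909.09078

503909.09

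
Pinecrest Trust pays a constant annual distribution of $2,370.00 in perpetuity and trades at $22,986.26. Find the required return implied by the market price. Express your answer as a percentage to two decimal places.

10.31%

P = C/r ⇒ r = C/P = $2,370.00/$22,986.26 = 0.103105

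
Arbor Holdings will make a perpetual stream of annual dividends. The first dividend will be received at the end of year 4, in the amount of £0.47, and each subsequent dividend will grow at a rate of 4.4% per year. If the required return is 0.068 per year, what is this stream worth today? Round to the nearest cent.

Value at end of year 3: C₁ / (r − g) = £0.47 / (0.068 − 0.044) = £19.5833
Discount to today: PV = £19.5833 / (1 + 0.068)^3 = £19.5833 / 1.218186 = £16.08

£16.08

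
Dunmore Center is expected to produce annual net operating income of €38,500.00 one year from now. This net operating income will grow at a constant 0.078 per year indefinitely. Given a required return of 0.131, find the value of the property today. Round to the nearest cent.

Growing perpetuity: P = D₁ / (r − g) = €38,500.0000 / (0.131 − 0.078) = €726,415.09

€726415.09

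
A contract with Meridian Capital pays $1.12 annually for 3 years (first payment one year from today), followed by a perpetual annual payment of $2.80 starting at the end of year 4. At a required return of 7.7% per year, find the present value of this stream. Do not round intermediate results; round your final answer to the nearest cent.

$32.01

PV of 3-year annuity: $1.12 × [1 − (1+0.077)^−3] / 0.077 = 2.90204
Perpetuity value at year 3: $2.80 / 0.077 = 36.36364
PV of perpetuity: 36.36364 / (1+0.077)^3 = 29.10852
Total PV = 2.90204 + 29.10852 = 32.01057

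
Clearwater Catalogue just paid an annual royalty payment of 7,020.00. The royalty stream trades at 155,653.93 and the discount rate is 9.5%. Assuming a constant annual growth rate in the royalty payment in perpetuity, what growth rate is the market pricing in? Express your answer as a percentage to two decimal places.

4.77%

P = D₀(1+g)/(r−g) ⇒ P(r−g) = D₀(1+g) ⇒ g(P+D₀) = P·r − D₀
g = (P·r − D₀)/(P + D₀) = (155,653.93×0.095 − 7,020.00) / (155,653.93 + 7,020.00) = 0.047747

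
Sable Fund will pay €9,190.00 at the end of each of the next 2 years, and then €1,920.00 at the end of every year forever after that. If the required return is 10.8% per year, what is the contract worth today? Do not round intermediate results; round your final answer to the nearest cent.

€30260.97

PV of 2-year annuity: €9,190.00 × [1 − (1+0.108)^−2] / 0.108 = 15779.98540
Perpetuity value at year 2: €1,920.00 / 0.108 = 17777.77778
PV of perpetuity: 17777.77778 / (1+0.108)^2 = 14480.97996
Total PV = 15779.98540 + 14480.97996 = 30260.96536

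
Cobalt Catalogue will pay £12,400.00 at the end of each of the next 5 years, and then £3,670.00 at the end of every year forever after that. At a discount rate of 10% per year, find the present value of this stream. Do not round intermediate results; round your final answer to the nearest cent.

PV of 5-year annuity: £12,400.00 × [1 − (1+0.1)^−5] / 0.1 = 47005.75594
Perpetuity value at year 5: £3,670.00 / 0.1 = 36700.00000
PV of perpetuity: 36700.00000 / (1+0.1)^5 = 22787.81256
Total PV = 47005.75594 + 22787.81256 = 69793.56850

£69793.57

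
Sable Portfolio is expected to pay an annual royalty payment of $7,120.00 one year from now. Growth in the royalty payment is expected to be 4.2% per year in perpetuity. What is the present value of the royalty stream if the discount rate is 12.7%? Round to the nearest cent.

Growing perpetuity: P = D₁ / (r − g) = $7,120.0000 / (0.127 − 0.042) = $83,764.71

$83764.71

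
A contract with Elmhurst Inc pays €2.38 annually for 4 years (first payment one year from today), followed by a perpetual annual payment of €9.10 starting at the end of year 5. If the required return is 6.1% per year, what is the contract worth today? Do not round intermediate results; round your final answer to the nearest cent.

PV of 4-year annuity: €2.38 × [1 − (1+0.061)^−4] / 0.061 = 8.22810
Perpetuity value at year 4: €9.10 / 0.061 = 149.18033
PV of perpetuity: 149.18033 / (1+0.061)^4 = 117.71994
Total PV = 8.22810 + 117.71994 = 125.94804

€125.95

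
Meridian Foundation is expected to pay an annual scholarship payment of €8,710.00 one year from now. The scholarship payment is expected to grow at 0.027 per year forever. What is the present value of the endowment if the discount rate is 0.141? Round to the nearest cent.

Growing perpetuity: P = D₁ / (r − g) = €8,710.0000 / (0.141 − 0.027) = €76,403.51

€76403.51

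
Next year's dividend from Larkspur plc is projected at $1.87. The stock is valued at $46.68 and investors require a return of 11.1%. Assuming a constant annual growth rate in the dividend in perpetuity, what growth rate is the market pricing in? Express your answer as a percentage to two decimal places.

P = D₁/(r−g) ⇒ g = r − D₁/P = 0.111 − $1.87/$46.68 = 0.070940

7.09%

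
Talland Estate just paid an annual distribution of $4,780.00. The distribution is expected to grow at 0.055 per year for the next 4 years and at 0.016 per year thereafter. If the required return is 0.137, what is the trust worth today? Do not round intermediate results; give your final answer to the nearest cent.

$45663.65

D_1 = 5042.90000
D_2 = 5320.25950
D_3 = 5612.87377
D_4 = 5921.58183
Terminal value at year 4: TV = D_4×(1+g_2)/(r−g_2) = 6016.32714/0.121 = 49721.71189
P_0 = D_1/(1+r)^1 + D_2/(1+r)^2 + D_3/(1+r)^3 + D_4/(1+r)^4 + TV/(1+r)^4
    = 4435.26825 + 4115.39842 + 3818.59748 + 3543.20171 + 29751.18127 = 45663.64712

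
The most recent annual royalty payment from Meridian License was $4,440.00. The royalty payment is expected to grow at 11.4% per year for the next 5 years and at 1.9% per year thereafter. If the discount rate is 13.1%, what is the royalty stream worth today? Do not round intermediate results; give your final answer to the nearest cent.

D_1 = 4946.16000
D_2 = 5510.02224
D_3 = 6138.16478
D_4 = 6837.91556
D_5 = 7617.43793
Terminal value at year 5: TV = D_5×(1+g_2)/(r−g_2) = 7762.16925/0.112 = 69305.08263
P_0 = D_1/(1+r)^1 + D_2/(1+r)^2 + D_3/(1+r)^3 + D_4/(1+r)^4 + D_5/(1+r)^5 + TV/(1+r)^5
    = 4373.26260 + 4307.52833 + 4242.78210 + 4179.00907 + 4116.19461 + 37450.02061 = 58668.79731

$58668.80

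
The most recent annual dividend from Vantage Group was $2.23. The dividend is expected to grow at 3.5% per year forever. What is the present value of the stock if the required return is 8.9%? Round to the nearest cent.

D₁ = D₀ × (1 + g) = $2.23 × 1.035 = $2.3081
Growing perpetuity: P = D₁ / (r − g) = $2.3081 / (0.089 − 0.035) = $42.74

$42.74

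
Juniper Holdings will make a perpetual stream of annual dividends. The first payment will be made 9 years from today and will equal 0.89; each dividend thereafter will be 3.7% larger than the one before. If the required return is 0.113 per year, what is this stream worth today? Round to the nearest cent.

Value at end of year 8: C₁ / (r − g) = 0.89 / (0.113 − 0.037) = 11.7105
Discount to today: PV = 11.7105 / (1 + 0.113)^8 = 11.7105 / 2.354840 = 4.97

4.97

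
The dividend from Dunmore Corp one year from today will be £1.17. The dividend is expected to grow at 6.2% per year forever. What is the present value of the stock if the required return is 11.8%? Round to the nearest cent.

Growing perpetuity: P = D₁ / (r − g) = £1.1700 / (0.118 − 0.062) = £20.89

£20.89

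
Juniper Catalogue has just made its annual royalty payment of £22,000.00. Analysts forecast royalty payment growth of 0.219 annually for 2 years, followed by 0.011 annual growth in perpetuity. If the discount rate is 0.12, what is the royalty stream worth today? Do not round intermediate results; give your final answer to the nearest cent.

£291729.23

D_1 = 26818.00000
D_2 = 32691.14200
Terminal value at year 2: TV = D_2×(1+g_2)/(r−g_2) = 33050.74456/0.109 = 303217.84002
P_0 = D_1/(1+r)^1 + D_2/(1+r)^2 + TV/(1+r)^2
    = 23944.64286 + 26061.17825 + 241723.40563 = 291729.22674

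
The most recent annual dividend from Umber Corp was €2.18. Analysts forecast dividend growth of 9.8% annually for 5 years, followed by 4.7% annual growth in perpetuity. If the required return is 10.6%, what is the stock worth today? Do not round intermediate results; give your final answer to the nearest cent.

D_1 = 2.39364
D_2 = 2.62822
D_3 = 2.88578
D_4 = 3.16859
D_5 = 3.47911
Terminal value at year 5: TV = D_5×(1+g_2)/(r−g_2) = 3.64263/0.059 = 61.73947
P_0 = D_1/(1+r)^1 + D_2/(1+r)^2 + D_3/(1+r)^3 + D_4/(1+r)^4 + D_5/(1+r)^5 + TV/(1+r)^5
    = 2.16423 + 2.14858 + 2.13304 + 2.11761 + 2.10229 + 37.30673 = 47.97247

€47.97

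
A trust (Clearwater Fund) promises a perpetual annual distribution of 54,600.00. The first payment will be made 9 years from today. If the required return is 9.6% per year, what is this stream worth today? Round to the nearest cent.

273172.50

Value at end of year 8: C / r = 54,600.00 / 0.096 = 568,750.0000
Discount to today: PV = 568,750.0000 / (1 + 0.096)^8 = 568,750.0000 / 2.082018 = 273,172.50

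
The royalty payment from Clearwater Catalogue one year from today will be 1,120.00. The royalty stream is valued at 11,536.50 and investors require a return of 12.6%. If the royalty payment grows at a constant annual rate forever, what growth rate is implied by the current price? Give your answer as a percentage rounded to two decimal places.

2.89%

P = D₁/(r−g) ⇒ g = r − D₁/P = 0.126 − 1,120.00/11,536.50 = 0.028917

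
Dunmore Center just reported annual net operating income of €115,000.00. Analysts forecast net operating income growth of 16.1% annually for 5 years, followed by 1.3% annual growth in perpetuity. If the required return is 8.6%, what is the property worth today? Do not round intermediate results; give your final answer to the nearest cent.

D_1 = 133515.00000
D_2 = 155010.91500
D_3 = 179967.67232
D_4 = 208942.46756
D_5 = 242582.20483
Terminal value at year 5: TV = D_5×(1+g_2)/(r−g_2) = 245735.77350/0.073 = 3366243.47257
P_0 = D_1/(1+r)^1 + D_2/(1+r)^2 + D_3/(1+r)^3 + D_4/(1+r)^4 + D_5/(1+r)^5 + TV/(1+r)^5
    = 122941.98895 + 131432.45780 + 140509.28500 + 150212.96490 + 160586.78844 + 2228416.66702 = 2934100.15211

€2934100.15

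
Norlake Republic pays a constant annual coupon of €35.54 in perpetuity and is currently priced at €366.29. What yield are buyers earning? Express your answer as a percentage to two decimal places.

P = C/r ⇒ r = C/P = €35.54/€366.29 = 0.097027

9.70%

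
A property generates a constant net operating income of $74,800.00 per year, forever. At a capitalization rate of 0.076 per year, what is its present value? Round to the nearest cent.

$984210.53

Level perpetuity: PV = C / r = $74,800.00 / 0.076 = $984,210.53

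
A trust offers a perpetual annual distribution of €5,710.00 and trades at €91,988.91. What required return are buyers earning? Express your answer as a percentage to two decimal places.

P = C/r ⇒ r = C/P = €5,710.00/€91,988.91 = 0.062073

6.21%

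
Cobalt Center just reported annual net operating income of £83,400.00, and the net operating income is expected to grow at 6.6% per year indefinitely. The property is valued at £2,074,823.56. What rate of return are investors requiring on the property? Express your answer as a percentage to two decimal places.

10.88%

D₁ = £83,400.00 × 1.066 = £88,904.4000
P = D₁/(r − g) ⇒ r = D₁/P + g = £88,904.4000/£2,074,823.56 + 0.066 = 0.042849 + 0.066 = 0.108849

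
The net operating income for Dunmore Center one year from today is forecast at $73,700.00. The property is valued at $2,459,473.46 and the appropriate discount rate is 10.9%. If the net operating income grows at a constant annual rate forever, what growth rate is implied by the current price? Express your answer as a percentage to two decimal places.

7.90%

P = D₁/(r−g) ⇒ g = r − D₁/P = 0.109 − $73,700.00/$2,459,473.46 = 0.079034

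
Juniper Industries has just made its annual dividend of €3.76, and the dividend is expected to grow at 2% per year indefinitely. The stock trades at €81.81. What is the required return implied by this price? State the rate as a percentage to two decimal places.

6.69%

D₁ = €3.76 × 1.02 = €3.8352
P = D₁/(r − g) ⇒ r = D₁/P + g = €3.8352/€81.81 + 0.02 = 0.046879 + 0.02 = 0.066879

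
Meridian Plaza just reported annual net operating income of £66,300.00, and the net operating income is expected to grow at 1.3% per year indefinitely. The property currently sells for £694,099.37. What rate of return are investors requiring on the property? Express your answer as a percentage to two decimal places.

D₁ = £66,300.00 × 1.013 = £67,161.9000
P = D₁/(r − g) ⇒ r = D₁/P + g = £67,161.9000/£694,099.37 + 0.013 = 0.096761 + 0.013 = 0.109761

10.98%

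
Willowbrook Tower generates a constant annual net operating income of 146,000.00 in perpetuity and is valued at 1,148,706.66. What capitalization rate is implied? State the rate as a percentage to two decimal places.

12.71%

P = C/r ⇒ r = C/P = 146,000.00/1,148,706.66 = 0.127099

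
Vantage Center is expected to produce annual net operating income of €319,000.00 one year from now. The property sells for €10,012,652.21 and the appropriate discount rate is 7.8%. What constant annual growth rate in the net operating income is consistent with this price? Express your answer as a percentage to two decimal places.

4.61%

P = D₁/(r−g) ⇒ g = r − D₁/P = 0.078 − €319,000.00/€10,012,652.21 = 0.046140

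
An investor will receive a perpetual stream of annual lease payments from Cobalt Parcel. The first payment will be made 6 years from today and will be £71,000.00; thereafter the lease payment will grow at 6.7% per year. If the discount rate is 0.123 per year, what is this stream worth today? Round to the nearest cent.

Value at end of year 5: C₁ / (r − g) = £71,000.00 / (0.123 − 0.067) = £1,267,857.1429
Discount to today: PV = £1,267,857.1429 / (1 + 0.123)^5 = £1,267,857.1429 / 1.786071 = £709,858.10

£709858.10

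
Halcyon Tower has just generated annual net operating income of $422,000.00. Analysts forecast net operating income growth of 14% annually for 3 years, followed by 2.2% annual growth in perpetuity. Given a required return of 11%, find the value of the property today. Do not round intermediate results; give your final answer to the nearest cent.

$6644839.63

D_1 = 481080.00000
D_2 = 548431.20000
D_3 = 625211.56800
Terminal value at year 3: TV = D_3×(1+g_2)/(r−g_2) = 638966.22250/0.088 = 7260979.80109
P_0 = D_1/(1+r)^1 + D_2/(1+r)^2 + D_3/(1+r)^3 + TV/(1+r)^3
    = 433405.40541 + 445119.06501 + 457149.31001 + 5309165.85036 = 6644839.63079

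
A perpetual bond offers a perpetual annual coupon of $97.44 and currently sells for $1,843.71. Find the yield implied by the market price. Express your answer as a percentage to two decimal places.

P = C/r ⇒ r = C/P = $97.44/$1,843.71 = 0.052850

5.28%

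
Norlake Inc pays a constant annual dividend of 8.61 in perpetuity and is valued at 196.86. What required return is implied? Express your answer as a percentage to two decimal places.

4.37%

P = C/r ⇒ r = C/P = 8.61/196.86 = 0.043737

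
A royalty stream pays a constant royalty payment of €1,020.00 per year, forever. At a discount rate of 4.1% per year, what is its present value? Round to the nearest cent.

Level perpetuity: PV = C / r = €1,020.00 / 0.041 = €24,878.05

€24878.05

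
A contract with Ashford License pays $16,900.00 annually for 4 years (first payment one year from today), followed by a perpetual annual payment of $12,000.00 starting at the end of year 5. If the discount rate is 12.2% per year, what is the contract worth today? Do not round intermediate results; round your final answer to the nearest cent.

$113181.19

PV of 4-year annuity: $16,900.00 × [1 − (1+0.122)^−4] / 0.122 = 51115.73215
Perpetuity value at year 4: $12,000.00 / 0.122 = 98360.65574
PV of perpetuity: 98360.65574 / (1+0.122)^4 = 62065.46131
Total PV = 51115.73215 + 62065.46131 = 113181.19346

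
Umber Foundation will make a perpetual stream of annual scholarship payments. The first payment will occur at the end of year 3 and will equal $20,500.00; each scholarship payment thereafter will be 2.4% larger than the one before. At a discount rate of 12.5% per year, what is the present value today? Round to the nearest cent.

$160371.59

Value at end of year 2: C₁ / (r − g) = $20,500.00 / (0.125 − 0.024) = $202,970.2970
Discount to today: PV = $202,970.2970 / (1 + 0.125)^2 = $202,970.2970 / 1.265625 = $160,371.59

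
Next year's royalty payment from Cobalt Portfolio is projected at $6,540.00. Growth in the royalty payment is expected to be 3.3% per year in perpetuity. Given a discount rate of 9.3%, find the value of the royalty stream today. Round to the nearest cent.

$109000.00

Growing perpetuity: P = D₁ / (r − g) = $6,540.0000 / (0.093 − 0.033) = $109,000.00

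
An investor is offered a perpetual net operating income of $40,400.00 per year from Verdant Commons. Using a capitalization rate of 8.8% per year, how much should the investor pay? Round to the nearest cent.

$459090.91

Level perpetuity: PV = C / r = $40,400.00 / 0.088 = $459,090.91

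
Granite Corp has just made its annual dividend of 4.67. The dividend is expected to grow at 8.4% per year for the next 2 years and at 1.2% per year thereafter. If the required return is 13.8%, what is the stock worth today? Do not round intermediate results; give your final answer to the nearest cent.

42.72

D_1 = 5.06228
D_2 = 5.48751
Terminal value at year 2: TV = D_2×(1+g_2)/(r−g_2) = 5.55336/0.126 = 44.07430
P_0 = D_1/(1+r)^1 + D_2/(1+r)^2 + TV/(1+r)^2
    = 4.44840 + 4.23732 + 34.03305 = 42.71877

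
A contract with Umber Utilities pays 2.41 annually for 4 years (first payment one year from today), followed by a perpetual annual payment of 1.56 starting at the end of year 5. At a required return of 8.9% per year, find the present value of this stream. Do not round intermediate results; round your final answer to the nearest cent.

20.29

PV of 4-year annuity: 2.41 × [1 − (1+0.089)^−4] / 0.089 = 7.82489
Perpetuity value at year 4: 1.56 / 0.089 = 17.52809
PV of perpetuity: 17.52809 / (1+0.089)^4 = 12.46301
Total PV = 7.82489 + 12.46301 = 20.28791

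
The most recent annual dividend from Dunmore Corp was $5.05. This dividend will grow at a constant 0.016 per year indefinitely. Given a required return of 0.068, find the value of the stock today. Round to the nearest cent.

D₁ = D₀ × (1 + g) = $5.05 × 1.016 = $5.1308
Growing perpetuity: P = D₁ / (r − g) = $5.1308 / (0.068 − 0.016) = $98.67

$98.67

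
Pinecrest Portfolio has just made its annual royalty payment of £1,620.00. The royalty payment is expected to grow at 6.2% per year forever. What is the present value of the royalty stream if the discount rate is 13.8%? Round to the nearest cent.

£22637.37

D₁ = D₀ × (1 + g) = £1,620.00 × 1.062 = £1,720.4400
Growing perpetuity: P = D₁ / (r − g) = £1,720.4400 / (0.138 − 0.062) = £22,637.37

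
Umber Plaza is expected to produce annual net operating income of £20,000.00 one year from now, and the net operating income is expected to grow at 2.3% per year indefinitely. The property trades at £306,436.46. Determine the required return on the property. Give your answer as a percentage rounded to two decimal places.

8.83%

P = D₁/(r − g) ⇒ r = D₁/P + g = £20,000.0000/£306,436.46 + 0.023 = 0.065266 + 0.023 = 0.088266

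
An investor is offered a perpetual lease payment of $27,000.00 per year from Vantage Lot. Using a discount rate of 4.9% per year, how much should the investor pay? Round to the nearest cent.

$551020.41

Level perpetuity: PV = C / r = $27,000.00 / 0.049 = $551,020.41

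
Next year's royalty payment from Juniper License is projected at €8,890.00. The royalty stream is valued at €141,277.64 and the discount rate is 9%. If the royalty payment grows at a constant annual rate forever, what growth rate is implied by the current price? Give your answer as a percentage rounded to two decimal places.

P = D₁/(r−g) ⇒ g = r − D₁/P = 0.09 − €8,890.00/€141,277.64 = 0.027074

2.71%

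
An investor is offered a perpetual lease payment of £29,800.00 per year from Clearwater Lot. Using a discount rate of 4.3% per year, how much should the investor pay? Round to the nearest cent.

£693023.26

Level perpetuity: PV = C / r = £29,800.00 / 0.043 = £693,023.26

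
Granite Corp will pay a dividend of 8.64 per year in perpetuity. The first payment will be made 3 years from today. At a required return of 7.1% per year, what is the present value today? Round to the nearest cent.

Value at end of year 2: C / r = 8.64 / 0.071 = 121.6901
Discount to today: PV = 121.6901 / (1 + 0.071)^2 = 121.6901 / 1.147041 = 106.09

106.09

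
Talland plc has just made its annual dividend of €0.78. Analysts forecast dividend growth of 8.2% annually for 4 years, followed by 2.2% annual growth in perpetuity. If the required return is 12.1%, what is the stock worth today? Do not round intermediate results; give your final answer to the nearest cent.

€9.85

D_1 = 0.84396
D_2 = 0.91316
D_3 = 0.98804
D_4 = 1.06906
Terminal value at year 4: TV = D_4×(1+g_2)/(r−g_2) = 1.09258/0.099 = 11.03619
P_0 = D_1/(1+r)^1 + D_2/(1+r)^2 + D_3/(1+r)^3 + D_4/(1+r)^4 + TV/(1+r)^4
    = 0.75286 + 0.72667 + 0.70139 + 0.67699 + 6.98871 = 9.84662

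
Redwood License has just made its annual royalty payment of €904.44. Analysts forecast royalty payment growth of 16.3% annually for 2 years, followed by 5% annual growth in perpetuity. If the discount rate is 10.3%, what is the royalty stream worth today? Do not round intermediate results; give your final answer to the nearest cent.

D_1 = 1051.86372
D_2 = 1223.31751
Terminal value at year 2: TV = D_2×(1+g_2)/(r−g_2) = 1284.48338/0.053 = 24235.53550
P_0 = D_1/(1+r)^1 + D_2/(1+r)^2 + TV/(1+r)^2
    = 953.63891 + 1005.51410 + 19920.56240 = 21879.71542

€21879.72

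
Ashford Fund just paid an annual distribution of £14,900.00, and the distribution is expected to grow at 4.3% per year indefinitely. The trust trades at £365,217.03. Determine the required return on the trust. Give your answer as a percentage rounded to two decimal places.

D₁ = £14,900.00 × 1.043 = £15,540.7000
P = D₁/(r − g) ⇒ r = D₁/P + g = £15,540.7000/£365,217.03 + 0.043 = 0.042552 + 0.043 = 0.085552

8.56%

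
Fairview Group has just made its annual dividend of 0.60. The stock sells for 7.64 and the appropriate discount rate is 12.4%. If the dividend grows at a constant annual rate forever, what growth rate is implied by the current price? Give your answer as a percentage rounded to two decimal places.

P = D₀(1+g)/(r−g) ⇒ P(r−g) = D₀(1+g) ⇒ g(P+D₀) = P·r − D₀
g = (P·r − D₀)/(P + D₀) = (7.64×0.124 − 0.60) / (7.64 + 0.60) = 0.042155

4.22%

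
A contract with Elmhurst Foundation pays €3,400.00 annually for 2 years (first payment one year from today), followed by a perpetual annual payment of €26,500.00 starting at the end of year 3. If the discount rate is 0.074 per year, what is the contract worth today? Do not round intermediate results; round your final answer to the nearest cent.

PV of 2-year annuity: €3,400.00 × [1 − (1+0.074)^−2] / 0.074 = 6113.34783
Perpetuity value at year 2: €26,500.00 / 0.074 = 358108.10811
PV of perpetuity: 358108.10811 / (1+0.074)^2 = 310459.95591
Total PV = 6113.34783 + 310459.95591 = 316573.30374

€316573.30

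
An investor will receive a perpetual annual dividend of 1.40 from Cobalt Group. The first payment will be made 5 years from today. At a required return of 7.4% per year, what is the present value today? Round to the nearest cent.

Value at end of year 4: C / r = 1.40 / 0.074 = 18.9189
Discount to today: PV = 18.9189 / (1 + 0.074)^4 = 18.9189 / 1.330507 = 14.22

14.22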